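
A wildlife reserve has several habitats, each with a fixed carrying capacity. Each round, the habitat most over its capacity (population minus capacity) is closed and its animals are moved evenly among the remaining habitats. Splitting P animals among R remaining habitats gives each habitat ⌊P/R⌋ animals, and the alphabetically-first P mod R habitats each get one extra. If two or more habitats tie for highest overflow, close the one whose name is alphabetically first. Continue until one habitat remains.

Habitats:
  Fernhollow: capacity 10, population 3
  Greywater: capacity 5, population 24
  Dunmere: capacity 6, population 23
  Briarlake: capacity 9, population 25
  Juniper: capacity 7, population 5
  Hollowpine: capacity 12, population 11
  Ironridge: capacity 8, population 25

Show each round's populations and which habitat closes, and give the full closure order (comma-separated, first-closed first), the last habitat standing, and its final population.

Closure order: Greywater, Dunmere, Briarlake, Ironridge, Hollowpine, Juniper
Last habitat: Fernhollow with 116 animals

Round 1: Briarlake=25 Dunmere=23 Fernhollow=3 Greywater=24 Hollowpine=11 Ironridge=25 Juniper=5 → close Greywater (overflow 19)
  24÷6 = 4 each, +1 to first 0
Round 2: Briarlake=29 Dunmere=27 Fernhollow=7 Hollowpine=15 Ironridge=29 Juniper=9 → close Dunmere (overflow 21)
  27÷5 = 5 each, +1 to first 2
Round 3: Briarlake=35 Fernhollow=13 Hollowpine=20 Ironridge=34 Juniper=14 → close Briarlake (overflow 26)
  35÷4 = 8 each, +1 to first 3
Round 4: Fernhollow=22 Hollowpine=29 Ironridge=43 Juniper=22 → close Ironridge (overflow 35)
  43÷3 = 14 each, +1 to first 1
Round 5: Fernhollow=37 Hollowpine=43 Juniper=36 → close Hollowpine (overflow 31)
  43÷2 = 21 each, +1 to first 1
Round 6: Fernhollow=59 Juniper=57 → close Juniper (overflow 50)
  57÷1 = 57 each, +1 to first 0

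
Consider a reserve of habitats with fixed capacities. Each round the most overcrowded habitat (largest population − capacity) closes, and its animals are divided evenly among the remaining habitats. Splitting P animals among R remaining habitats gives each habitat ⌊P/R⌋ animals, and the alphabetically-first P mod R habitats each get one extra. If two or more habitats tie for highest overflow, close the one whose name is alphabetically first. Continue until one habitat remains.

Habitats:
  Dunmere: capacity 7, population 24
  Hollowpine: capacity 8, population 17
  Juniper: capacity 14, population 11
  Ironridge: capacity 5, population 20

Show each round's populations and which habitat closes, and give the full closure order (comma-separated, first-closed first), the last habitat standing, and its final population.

Round 1: Dunmere=24 Hollowpine=17 Ironridge=20 Juniper=11 → close Dunmere (overflow 17)
  24÷3 = 8 each, +1 to first 0
Round 2: Hollowpine=25 Ironridge=28 Juniper=19 → close Ironridge (overflow 23)
  28÷2 = 14 each, +1 to first 0
Round 3: Hollowpine=39 Juniper=33 → close Hollowpine (overflow 31)
  39÷1 = 39 each, +1 to first 0

Closure order: Dunmere, Ironridge, Hollowpine
Last habitat: Juniper with 72 animals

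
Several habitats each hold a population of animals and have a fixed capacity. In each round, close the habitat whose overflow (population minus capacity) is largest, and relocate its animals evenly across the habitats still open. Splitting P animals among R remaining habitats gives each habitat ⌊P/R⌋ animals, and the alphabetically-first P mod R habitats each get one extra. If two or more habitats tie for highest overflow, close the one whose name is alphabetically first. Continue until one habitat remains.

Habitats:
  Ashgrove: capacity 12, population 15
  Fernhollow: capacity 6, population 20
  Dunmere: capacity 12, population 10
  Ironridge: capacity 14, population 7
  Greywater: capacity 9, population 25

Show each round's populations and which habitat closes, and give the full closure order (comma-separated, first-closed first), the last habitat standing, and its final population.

Round 1: Ashgrove=15 Dunmere=10 Fernhollow=20 Greywater=25 Ironridge=7 → close Greywater (overflow 16)
  25÷4 = 6 each, +1 to first 1
Round 2: Ashgrove=22 Dunmere=16 Fernhollow=26 Ironridge=13 → close Fernhollow (overflow 20)
  26÷3 = 8 each, +1 to first 2
Round 3: Ashgrove=31 Dunmere=25 Ironridge=21 → close Ashgrove (overflow 19)
  31÷2 = 15 each, +1 to first 1
Round 4: Dunmere=41 Ironridge=36 → close Dunmere (overflow 29)
  41÷1 = 41 each, +1 to first 0

Closure order: Greywater, Fernhollow, Ashgrove, Dunmere
Last habitat: Ironridge with 77 animals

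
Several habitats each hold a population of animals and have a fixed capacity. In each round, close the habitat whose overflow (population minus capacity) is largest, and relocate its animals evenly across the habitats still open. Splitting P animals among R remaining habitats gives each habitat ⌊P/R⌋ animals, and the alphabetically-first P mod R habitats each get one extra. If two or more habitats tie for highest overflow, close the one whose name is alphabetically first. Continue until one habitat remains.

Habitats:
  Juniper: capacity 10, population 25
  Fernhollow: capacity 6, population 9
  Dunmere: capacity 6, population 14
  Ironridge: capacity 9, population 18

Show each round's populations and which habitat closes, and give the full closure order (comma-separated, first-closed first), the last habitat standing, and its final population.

Round 1: Dunmere=14 Fernhollow=9 Ironridge=18 Juniper=25 → close Juniper (overflow 15)
  25÷3 = 8 each, +1 to first 1
Round 2: Dunmere=23 Fernhollow=17 Ironridge=26 → close Dunmere (overflow 17)
  23÷2 = 11 each, +1 to first 1
Round 3: Fernhollow=29 Ironridge=37 → close Ironridge (overflow 28)
  37÷1 = 37 each, +1 to first 0

Closure order: Juniper, Dunmere, Ironridge
Last habitat: Fernhollow with 66 animals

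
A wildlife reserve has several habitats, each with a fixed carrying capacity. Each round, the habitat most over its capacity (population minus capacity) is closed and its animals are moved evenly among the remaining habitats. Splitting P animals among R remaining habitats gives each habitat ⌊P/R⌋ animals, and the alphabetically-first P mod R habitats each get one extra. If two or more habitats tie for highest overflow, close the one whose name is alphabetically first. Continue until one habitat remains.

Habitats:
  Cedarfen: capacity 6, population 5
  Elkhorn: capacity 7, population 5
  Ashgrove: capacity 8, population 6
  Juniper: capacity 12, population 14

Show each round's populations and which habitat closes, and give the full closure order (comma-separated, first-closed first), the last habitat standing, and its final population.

Round 1: Ashgrove=6 Cedarfen=5 Elkhorn=5 Juniper=14 → close Juniper (overflow 2)
  14÷3 = 4 each, +1 to first 2
Round 2: Ashgrove=11 Cedarfen=10 Elkhorn=9 → close Cedarfen (overflow 4)
  10÷2 = 5 each, +1 to first 0
Round 3: Ashgrove=16 Elkhorn=14 → close Ashgrove (overflow 8)
  16÷1 = 16 each, +1 to first 0

Closure order: Juniper, Cedarfen, Ashgrove
Last habitat: Elkhorn with 30 animals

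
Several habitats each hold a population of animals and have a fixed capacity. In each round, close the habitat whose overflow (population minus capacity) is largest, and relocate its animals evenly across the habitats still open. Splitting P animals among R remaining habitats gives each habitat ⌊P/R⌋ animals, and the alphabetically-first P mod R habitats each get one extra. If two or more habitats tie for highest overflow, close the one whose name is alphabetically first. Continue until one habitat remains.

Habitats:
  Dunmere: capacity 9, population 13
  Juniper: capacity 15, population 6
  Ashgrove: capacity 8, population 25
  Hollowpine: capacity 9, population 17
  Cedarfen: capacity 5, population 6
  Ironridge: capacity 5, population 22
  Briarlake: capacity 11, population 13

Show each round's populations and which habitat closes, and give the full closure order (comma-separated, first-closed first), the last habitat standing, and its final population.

Round 1: Ashgrove=25 Briarlake=13 Cedarfen=6 Dunmere=13 Hollowpine=17 Ironridge=22 Juniper=6 → close Ashgrove (overflow 17)
  25÷6 = 4 each, +1 to first 1
Round 2: Briarlake=18 Cedarfen=10 Dunmere=17 Hollowpine=21 Ironridge=26 Juniper=10 → close Ironridge (overflow 21)
  26÷5 = 5 each, +1 to first 1
Round 3: Briarlake=24 Cedarfen=15 Dunmere=22 Hollowpine=26 Juniper=15 → close Hollowpine (overflow 17)
  26÷4 = 6 each, +1 to first 2
Round 4: Briarlake=31 Cedarfen=22 Dunmere=28 Juniper=21 → close Briarlake (overflow 20)
  31÷3 = 10 each, +1 to first 1
Round 5: Cedarfen=33 Dunmere=38 Juniper=31 → close Dunmere (overflow 29)
  38÷2 = 19 each, +1 to first 0
Round 6: Cedarfen=52 Juniper=50 → close Cedarfen (overflow 47)
  52÷1 = 52 each, +1 to first 0

Closure order: Ashgrove, Ironridge, Hollowpine, Briarlake, Dunmere, Cedarfen
Last habitat: Juniper with 102 animals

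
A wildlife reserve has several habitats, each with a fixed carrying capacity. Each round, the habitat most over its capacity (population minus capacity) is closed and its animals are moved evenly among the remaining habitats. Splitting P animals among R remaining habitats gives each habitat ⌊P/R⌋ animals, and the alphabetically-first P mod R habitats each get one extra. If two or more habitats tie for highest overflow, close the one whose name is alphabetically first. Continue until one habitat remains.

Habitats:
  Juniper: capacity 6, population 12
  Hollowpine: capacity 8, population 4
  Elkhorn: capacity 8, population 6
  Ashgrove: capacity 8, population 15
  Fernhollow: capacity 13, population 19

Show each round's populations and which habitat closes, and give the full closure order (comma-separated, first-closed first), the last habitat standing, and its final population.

Round 1: Ashgrove=15 Elkhorn=6 Fernhollow=19 Hollowpine=4 Juniper=12 → close Ashgrove (overflow 7)
  15÷4 = 3 each, +1 to first 3
Round 2: Elkhorn=10 Fernhollow=23 Hollowpine=8 Juniper=15 → close Fernhollow (overflow 10)
  23÷3 = 7 each, +1 to first 2
Round 3: Elkhorn=18 Hollowpine=16 Juniper=22 → close Juniper (overflow 16)
  22÷2 = 11 each, +1 to first 0
Round 4: Elkhorn=29 Hollowpine=27 → close Elkhorn (overflow 21)
  29÷1 = 29 each, +1 to first 0

Closure order: Ashgrove, Fernhollow, Juniper, Elkhorn
Last habitat: Hollowpine with 56 animals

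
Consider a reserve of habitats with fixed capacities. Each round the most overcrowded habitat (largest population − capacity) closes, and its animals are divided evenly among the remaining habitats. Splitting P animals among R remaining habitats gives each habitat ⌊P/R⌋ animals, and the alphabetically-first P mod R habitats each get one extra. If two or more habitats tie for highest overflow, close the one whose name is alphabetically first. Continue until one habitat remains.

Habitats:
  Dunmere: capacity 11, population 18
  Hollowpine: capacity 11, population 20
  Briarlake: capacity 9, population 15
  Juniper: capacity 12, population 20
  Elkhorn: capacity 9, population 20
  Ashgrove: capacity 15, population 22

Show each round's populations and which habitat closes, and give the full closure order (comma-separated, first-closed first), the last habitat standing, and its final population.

Closure order: Elkhorn, Hollowpine, Juniper, Ashgrove, Dunmere
Last habitat: Briarlake with 115 animals

Round 1: Ashgrove=22 Briarlake=15 Dunmere=18 Elkhorn=20 Hollowpine=20 Juniper=20 → close Elkhorn (overflow 11)
  20÷5 = 4 each, +1 to first 0
Round 2: Ashgrove=26 Briarlake=19 Dunmere=22 Hollowpine=24 Juniper=24 → close Hollowpine (overflow 13)
  24÷4 = 6 each, +1 to first 0
Round 3: Ashgrove=32 Briarlake=25 Dunmere=28 Juniper=30 → close Juniper (overflow 18)
  30÷3 = 10 each, +1 to first 0
Round 4: Ashgrove=42 Briarlake=35 Dunmere=38 → close Ashgrove (overflow 27)
  42÷2 = 21 each, +1 to first 0
Round 5: Briarlake=56 Dunmere=59 → close Dunmere (overflow 48)
  59÷1 = 59 each, +1 to first 0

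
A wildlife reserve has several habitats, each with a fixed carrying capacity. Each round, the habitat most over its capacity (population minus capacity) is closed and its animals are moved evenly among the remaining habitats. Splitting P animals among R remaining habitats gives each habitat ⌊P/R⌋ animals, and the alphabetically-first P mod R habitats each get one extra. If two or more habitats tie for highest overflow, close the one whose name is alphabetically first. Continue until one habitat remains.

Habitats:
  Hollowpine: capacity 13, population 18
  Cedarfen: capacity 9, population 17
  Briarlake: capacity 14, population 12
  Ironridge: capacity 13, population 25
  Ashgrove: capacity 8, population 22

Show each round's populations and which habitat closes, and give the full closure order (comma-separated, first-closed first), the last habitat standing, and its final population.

Closure order: Ashgrove, Ironridge, Cedarfen, Hollowpine
Last habitat: Briarlake with 94 animals

Round 1: Ashgrove=22 Briarlake=12 Cedarfen=17 Hollowpine=18 Ironridge=25 → close Ashgrove (overflow 14)
  22÷4 = 5 each, +1 to first 2
Round 2: Briarlake=18 Cedarfen=23 Hollowpine=23 Ironridge=30 → close Ironridge (overflow 17)
  30÷3 = 10 each, +1 to first 0
Round 3: Briarlake=28 Cedarfen=33 Hollowpine=33 → close Cedarfen (overflow 24)
  33÷2 = 16 each, +1 to first 1
Round 4: Briarlake=45 Hollowpine=49 → close Hollowpine (overflow 36)
  49÷1 = 49 each, +1 to first 0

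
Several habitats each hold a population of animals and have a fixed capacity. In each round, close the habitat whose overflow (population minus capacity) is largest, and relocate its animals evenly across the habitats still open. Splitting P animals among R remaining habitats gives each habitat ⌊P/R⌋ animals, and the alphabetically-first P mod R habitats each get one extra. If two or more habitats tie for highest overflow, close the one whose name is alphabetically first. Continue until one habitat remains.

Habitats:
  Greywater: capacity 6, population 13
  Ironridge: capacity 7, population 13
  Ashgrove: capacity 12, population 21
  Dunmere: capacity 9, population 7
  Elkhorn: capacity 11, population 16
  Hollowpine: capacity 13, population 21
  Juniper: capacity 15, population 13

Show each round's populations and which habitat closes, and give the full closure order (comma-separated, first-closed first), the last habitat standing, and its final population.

Round 1: Ashgrove=21 Dunmere=7 Elkhorn=16 Greywater=13 Hollowpine=21 Ironridge=13 Juniper=13 → close Ashgrove (overflow 9)
  21÷6 = 3 each, +1 to first 3
Round 2: Dunmere=11 Elkhorn=20 Greywater=17 Hollowpine=24 Ironridge=16 Juniper=16 → close Greywater (overflow 11)
  17÷5 = 3 each, +1 to first 2
Round 3: Dunmere=15 Elkhorn=24 Hollowpine=27 Ironridge=19 Juniper=19 → close Hollowpine (overflow 14)
  27÷4 = 6 each, +1 to first 3
Round 4: Dunmere=22 Elkhorn=31 Ironridge=26 Juniper=25 → close Elkhorn (overflow 20)
  31÷3 = 10 each, +1 to first 1
Round 5: Dunmere=33 Ironridge=36 Juniper=35 → close Ironridge (overflow 29)
  36÷2 = 18 each, +1 to first 0
Round 6: Dunmere=51 Juniper=53 → close Dunmere (overflow 42)
  51÷1 = 51 each, +1 to first 0

Closure order: Ashgrove, Greywater, Hollowpine, Elkhorn, Ironridge, Dunmere
Last habitat: Juniper with 104 animals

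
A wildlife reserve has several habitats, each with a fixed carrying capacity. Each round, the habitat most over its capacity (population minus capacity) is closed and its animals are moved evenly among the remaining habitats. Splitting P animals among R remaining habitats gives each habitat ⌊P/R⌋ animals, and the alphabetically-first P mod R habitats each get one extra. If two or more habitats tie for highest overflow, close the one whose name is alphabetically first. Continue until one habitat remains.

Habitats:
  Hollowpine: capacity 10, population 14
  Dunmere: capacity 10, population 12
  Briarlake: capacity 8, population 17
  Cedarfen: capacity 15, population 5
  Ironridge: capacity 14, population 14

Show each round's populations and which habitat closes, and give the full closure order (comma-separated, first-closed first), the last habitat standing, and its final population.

Round 1: Briarlake=17 Cedarfen=5 Dunmere=12 Hollowpine=14 Ironridge=14 → close Briarlake (overflow 9)
  17÷4 = 4 each, +1 to first 1
Round 2: Cedarfen=10 Dunmere=16 Hollowpine=18 Ironridge=18 → close Hollowpine (overflow 8)
  18÷3 = 6 each, +1 to first 0
Round 3: Cedarfen=16 Dunmere=22 Ironridge=24 → close Dunmere (overflow 12)
  22÷2 = 11 each, +1 to first 0
Round 4: Cedarfen=27 Ironridge=35 → close Ironridge (overflow 21)
  35÷1 = 35 each, +1 to first 0

Closure order: Briarlake, Hollowpine, Dunmere, Ironridge
Last habitat: Cedarfen with 62 animals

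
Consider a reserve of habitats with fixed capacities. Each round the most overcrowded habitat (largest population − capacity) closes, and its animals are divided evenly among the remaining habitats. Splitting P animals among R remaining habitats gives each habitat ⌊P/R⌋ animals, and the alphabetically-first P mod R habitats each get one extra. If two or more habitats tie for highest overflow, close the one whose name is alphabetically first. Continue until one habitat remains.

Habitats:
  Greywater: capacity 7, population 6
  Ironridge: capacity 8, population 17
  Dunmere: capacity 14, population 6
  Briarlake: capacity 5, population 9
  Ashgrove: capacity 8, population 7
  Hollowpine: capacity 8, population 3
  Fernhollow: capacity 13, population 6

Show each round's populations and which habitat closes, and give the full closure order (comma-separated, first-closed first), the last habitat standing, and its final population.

Closure order: Ironridge, Briarlake, Ashgrove, Greywater, Dunmere, Fernhollow
Last habitat: Hollowpine with 54 animals

Round 1: Ashgrove=7 Briarlake=9 Dunmere=6 Fernhollow=6 Greywater=6 Hollowpine=3 Ironridge=17 → close Ironridge (overflow 9)
  17÷6 = 2 each, +1 to first 5
Round 2: Ashgrove=10 Briarlake=12 Dunmere=9 Fernhollow=9 Greywater=9 Hollowpine=5 → close Briarlake (overflow 7)
  12÷5 = 2 each, +1 to first 2
Round 3: Ashgrove=13 Dunmere=12 Fernhollow=11 Greywater=11 Hollowpine=7 → close Ashgrove (overflow 5)
  13÷4 = 3 each, +1 to first 1
Round 4: Dunmere=16 Fernhollow=14 Greywater=14 Hollowpine=10 → close Greywater (overflow 7)
  14÷3 = 4 each, +1 to first 2
Round 5: Dunmere=21 Fernhollow=19 Hollowpine=14 → close Dunmere (overflow 7)
  21÷2 = 10 each, +1 to first 1
Round 6: Fernhollow=30 Hollowpine=24 → close Fernhollow (overflow 17)
  30÷1 = 30 each, +1 to first 0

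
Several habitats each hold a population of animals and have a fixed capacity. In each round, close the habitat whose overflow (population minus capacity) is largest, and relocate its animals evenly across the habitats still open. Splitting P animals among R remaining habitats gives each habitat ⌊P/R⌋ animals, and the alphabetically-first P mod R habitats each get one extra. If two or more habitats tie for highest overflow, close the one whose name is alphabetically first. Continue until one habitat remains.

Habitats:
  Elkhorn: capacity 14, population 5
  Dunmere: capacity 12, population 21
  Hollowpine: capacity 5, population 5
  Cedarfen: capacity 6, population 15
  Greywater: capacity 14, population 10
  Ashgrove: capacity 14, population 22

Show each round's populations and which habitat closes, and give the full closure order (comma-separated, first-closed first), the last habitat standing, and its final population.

Closure order: Cedarfen, Dunmere, Ashgrove, Hollowpine, Greywater
Last habitat: Elkhorn with 78 animals

Round 1: Ashgrove=22 Cedarfen=15 Dunmere=21 Elkhorn=5 Greywater=10 Hollowpine=5 → close Cedarfen (overflow 9)
  15÷5 = 3 each, +1 to first 0
Round 2: Ashgrove=25 Dunmere=24 Elkhorn=8 Greywater=13 Hollowpine=8 → close Dunmere (overflow 12)
  24÷4 = 6 each, +1 to first 0
Round 3: Ashgrove=31 Elkhorn=14 Greywater=19 Hollowpine=14 → close Ashgrove (overflow 17)
  31÷3 = 10 each, +1 to first 1
Round 4: Elkhorn=25 Greywater=29 Hollowpine=24 → close Hollowpine (overflow 19)
  24÷2 = 12 each, +1 to first 0
Round 5: Elkhorn=37 Greywater=41 → close Greywater (overflow 27)
  41÷1 = 41 each, +1 to first 0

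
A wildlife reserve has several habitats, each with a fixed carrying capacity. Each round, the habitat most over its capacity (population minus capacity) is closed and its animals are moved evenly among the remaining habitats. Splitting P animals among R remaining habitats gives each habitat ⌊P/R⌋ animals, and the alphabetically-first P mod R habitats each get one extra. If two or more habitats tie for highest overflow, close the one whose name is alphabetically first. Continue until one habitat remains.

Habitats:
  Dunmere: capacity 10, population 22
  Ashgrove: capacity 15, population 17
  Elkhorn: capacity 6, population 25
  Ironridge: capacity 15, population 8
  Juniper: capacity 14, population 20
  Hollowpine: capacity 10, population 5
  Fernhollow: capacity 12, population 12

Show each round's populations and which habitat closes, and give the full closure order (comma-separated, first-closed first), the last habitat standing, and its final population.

Closure order: Elkhorn, Dunmere, Juniper, Ashgrove, Fernhollow, Hollowpine
Last habitat: Ironridge with 109 animals

Round 1: Ashgrove=17 Dunmere=22 Elkhorn=25 Fernhollow=12 Hollowpine=5 Ironridge=8 Juniper=20 → close Elkhorn (overflow 19)
  25÷6 = 4 each, +1 to first 1
Round 2: Ashgrove=22 Dunmere=26 Fernhollow=16 Hollowpine=9 Ironridge=12 Juniper=24 → close Dunmere (overflow 16)
  26÷5 = 5 each, +1 to first 1
Round 3: Ashgrove=28 Fernhollow=21 Hollowpine=14 Ironridge=17 Juniper=29 → close Juniper (overflow 15)
  29÷4 = 7 each, +1 to first 1
Round 4: Ashgrove=36 Fernhollow=28 Hollowpine=21 Ironridge=24 → close Ashgrove (overflow 21)
  36÷3 = 12 each, +1 to first 0
Round 5: Fernhollow=40 Hollowpine=33 Ironridge=36 → close Fernhollow (overflow 28)
  40÷2 = 20 each, +1 to first 0
Round 6: Hollowpine=53 Ironridge=56 → close Hollowpine (overflow 43)
  53÷1 = 53 each, +1 to first 0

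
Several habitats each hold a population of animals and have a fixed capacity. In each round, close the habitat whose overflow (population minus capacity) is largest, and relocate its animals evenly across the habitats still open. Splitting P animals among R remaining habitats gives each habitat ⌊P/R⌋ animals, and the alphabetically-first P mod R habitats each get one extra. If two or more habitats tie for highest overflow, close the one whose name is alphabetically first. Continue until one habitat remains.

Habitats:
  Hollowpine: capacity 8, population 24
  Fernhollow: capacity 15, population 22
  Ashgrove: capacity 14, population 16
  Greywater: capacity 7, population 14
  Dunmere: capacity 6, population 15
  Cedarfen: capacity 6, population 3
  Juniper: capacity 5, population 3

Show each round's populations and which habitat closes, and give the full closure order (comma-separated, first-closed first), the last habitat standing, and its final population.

Closure order: Hollowpine, Dunmere, Fernhollow, Greywater, Ashgrove, Cedarfen
Last habitat: Juniper with 97 animals

Round 1: Ashgrove=16 Cedarfen=3 Dunmere=15 Fernhollow=22 Greywater=14 Hollowpine=24 Juniper=3 → close Hollowpine (overflow 16)
  24÷6 = 4 each, +1 to first 0
Round 2: Ashgrove=20 Cedarfen=7 Dunmere=19 Fernhollow=26 Greywater=18 Juniper=7 → close Dunmere (overflow 13)
  19÷5 = 3 each, +1 to first 4
Round 3: Ashgrove=24 Cedarfen=11 Fernhollow=30 Greywater=22 Juniper=10 → close Fernhollow (overflow 15)
  30÷4 = 7 each, +1 to first 2
Round 4: Ashgrove=32 Cedarfen=19 Greywater=29 Juniper=17 → close Greywater (overflow 22)
  29÷3 = 9 each, +1 to first 2
Round 5: Ashgrove=42 Cedarfen=29 Juniper=26 → close Ashgrove (overflow 28)
  42÷2 = 21 each, +1 to first 0
Round 6: Cedarfen=50 Juniper=47 → close Cedarfen (overflow 44)
  50÷1 = 50 each, +1 to first 0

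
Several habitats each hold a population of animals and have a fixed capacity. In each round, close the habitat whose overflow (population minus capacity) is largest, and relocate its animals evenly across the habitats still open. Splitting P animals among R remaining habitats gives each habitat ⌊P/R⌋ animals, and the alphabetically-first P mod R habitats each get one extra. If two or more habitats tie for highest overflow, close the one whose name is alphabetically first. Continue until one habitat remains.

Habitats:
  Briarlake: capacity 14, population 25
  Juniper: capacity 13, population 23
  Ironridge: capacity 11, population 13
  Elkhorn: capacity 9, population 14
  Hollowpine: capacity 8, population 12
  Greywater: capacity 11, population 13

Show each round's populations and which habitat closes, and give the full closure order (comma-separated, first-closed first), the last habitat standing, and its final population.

Round 1: Briarlake=25 Elkhorn=14 Greywater=13 Hollowpine=12 Ironridge=13 Juniper=23 → close Briarlake (overflow 11)
  25÷5 = 5 each, +1 to first 0
Round 2: Elkhorn=19 Greywater=18 Hollowpine=17 Ironridge=18 Juniper=28 → close Juniper (overflow 15)
  28÷4 = 7 each, +1 to first 0
Round 3: Elkhorn=26 Greywater=25 Hollowpine=24 Ironridge=25 → close Elkhorn (overflow 17)
  26÷3 = 8 each, +1 to first 2
Round 4: Greywater=34 Hollowpine=33 Ironridge=33 → close Hollowpine (overflow 25)
  33÷2 = 16 each, +1 to first 1
Round 5: Greywater=51 Ironridge=49 → close Greywater (overflow 40)
  51÷1 = 51 each, +1 to first 0

Closure order: Briarlake, Juniper, Elkhorn, Hollowpine, Greywater
Last habitat: Ironridge with 100 animals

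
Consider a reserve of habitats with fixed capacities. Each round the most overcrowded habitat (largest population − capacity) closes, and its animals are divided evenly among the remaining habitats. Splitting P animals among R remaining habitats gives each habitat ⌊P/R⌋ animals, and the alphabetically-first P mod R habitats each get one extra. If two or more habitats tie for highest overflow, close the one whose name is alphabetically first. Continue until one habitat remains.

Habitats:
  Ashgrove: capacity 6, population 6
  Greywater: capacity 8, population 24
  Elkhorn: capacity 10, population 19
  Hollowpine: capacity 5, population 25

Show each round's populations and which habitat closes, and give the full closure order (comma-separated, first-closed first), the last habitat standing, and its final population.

Round 1: Ashgrove=6 Elkhorn=19 Greywater=24 Hollowpine=25 → close Hollowpine (overflow 20)
  25÷3 = 8 each, +1 to first 1
Round 2: Ashgrove=15 Elkhorn=27 Greywater=32 → close Greywater (overflow 24)
  32÷2 = 16 each, +1 to first 0
Round 3: Ashgrove=31 Elkhorn=43 → close Elkhorn (overflow 33)
  43÷1 = 43 each, +1 to first 0

Closure order: Hollowpine, Greywater, Elkhorn
Last habitat: Ashgrove with 74 animals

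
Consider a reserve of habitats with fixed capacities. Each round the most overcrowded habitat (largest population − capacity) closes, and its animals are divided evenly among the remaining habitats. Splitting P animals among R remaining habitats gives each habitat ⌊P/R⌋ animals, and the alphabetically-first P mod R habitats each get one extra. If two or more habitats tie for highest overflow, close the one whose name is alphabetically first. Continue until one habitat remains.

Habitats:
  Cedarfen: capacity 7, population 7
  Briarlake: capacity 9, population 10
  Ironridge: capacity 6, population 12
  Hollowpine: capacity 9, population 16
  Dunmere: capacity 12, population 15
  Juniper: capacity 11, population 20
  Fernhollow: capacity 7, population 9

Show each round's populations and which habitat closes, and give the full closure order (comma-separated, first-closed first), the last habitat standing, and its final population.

Closure order: Juniper, Hollowpine, Ironridge, Briarlake, Dunmere, Cedarfen
Last habitat: Fernhollow with 89 animals

Round 1: Briarlake=10 Cedarfen=7 Dunmere=15 Fernhollow=9 Hollowpine=16 Ironridge=12 Juniper=20 → close Juniper (overflow 9)
  20÷6 = 3 each, +1 to first 2
Round 2: Briarlake=14 Cedarfen=11 Dunmere=18 Fernhollow=12 Hollowpine=19 Ironridge=15 → close Hollowpine (overflow 10)
  19÷5 = 3 each, +1 to first 4
Round 3: Briarlake=18 Cedarfen=15 Dunmere=22 Fernhollow=16 Ironridge=18 → close Ironridge (overflow 12)
  18÷4 = 4 each, +1 to first 2
Round 4: Briarlake=23 Cedarfen=20 Dunmere=26 Fernhollow=20 → close Briarlake (overflow 14)
  23÷3 = 7 each, +1 to first 2
Round 5: Cedarfen=28 Dunmere=34 Fernhollow=27 → close Dunmere (overflow 22)
  34÷2 = 17 each, +1 to first 0
Round 6: Cedarfen=45 Fernhollow=44 → close Cedarfen (overflow 38)
  45÷1 = 45 each, +1 to first 0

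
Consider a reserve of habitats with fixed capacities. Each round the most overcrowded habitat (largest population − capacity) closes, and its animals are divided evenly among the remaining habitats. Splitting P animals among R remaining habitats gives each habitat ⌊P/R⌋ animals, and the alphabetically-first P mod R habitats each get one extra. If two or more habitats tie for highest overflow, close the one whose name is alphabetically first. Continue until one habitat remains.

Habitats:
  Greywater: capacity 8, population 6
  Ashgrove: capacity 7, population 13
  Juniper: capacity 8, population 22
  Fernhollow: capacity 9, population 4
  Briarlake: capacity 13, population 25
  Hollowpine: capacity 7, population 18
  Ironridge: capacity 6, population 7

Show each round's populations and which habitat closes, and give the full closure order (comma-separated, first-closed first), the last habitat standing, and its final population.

Round 1: Ashgrove=13 Briarlake=25 Fernhollow=4 Greywater=6 Hollowpine=18 Ironridge=7 Juniper=22 → close Juniper (overflow 14)
  22÷6 = 3 each, +1 to first 4
Round 2: Ashgrove=17 Briarlake=29 Fernhollow=8 Greywater=10 Hollowpine=21 Ironridge=10 → close Briarlake (overflow 16)
  29÷5 = 5 each, +1 to first 4
Round 3: Ashgrove=23 Fernhollow=14 Greywater=16 Hollowpine=27 Ironridge=15 → close Hollowpine (overflow 20)
  27÷4 = 6 each, +1 to first 3
Round 4: Ashgrove=30 Fernhollow=21 Greywater=23 Ironridge=21 → close Ashgrove (overflow 23)
  30÷3 = 10 each, +1 to first 0
Round 5: Fernhollow=31 Greywater=33 Ironridge=31 → close Greywater (overflow 25)
  33÷2 = 16 each, +1 to first 1
Round 6: Fernhollow=48 Ironridge=47 → close Ironridge (overflow 41)
  47÷1 = 47 each, +1 to first 0

Closure order: Juniper, Briarlake, Hollowpine, Ashgrove, Greywater, Ironridge
Last habitat: Fernhollow with 95 animals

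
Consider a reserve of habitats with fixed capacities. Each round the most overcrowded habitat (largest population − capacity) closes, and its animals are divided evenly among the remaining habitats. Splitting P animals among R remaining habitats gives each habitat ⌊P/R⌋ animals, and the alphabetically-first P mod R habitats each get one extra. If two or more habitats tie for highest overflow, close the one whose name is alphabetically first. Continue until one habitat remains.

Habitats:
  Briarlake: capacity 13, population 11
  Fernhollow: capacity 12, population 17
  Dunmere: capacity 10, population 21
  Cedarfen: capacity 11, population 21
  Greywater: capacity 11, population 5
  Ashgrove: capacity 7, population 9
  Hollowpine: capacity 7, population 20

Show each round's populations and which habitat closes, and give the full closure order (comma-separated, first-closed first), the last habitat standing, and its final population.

Closure order: Hollowpine, Dunmere, Cedarfen, Fernhollow, Ashgrove, Briarlake
Last habitat: Greywater with 104 animals

Round 1: Ashgrove=9 Briarlake=11 Cedarfen=21 Dunmere=21 Fernhollow=17 Greywater=5 Hollowpine=20 → close Hollowpine (overflow 13)
  20÷6 = 3 each, +1 to first 2
Round 2: Ashgrove=13 Briarlake=15 Cedarfen=24 Dunmere=24 Fernhollow=20 Greywater=8 → close Dunmere (overflow 14)
  24÷5 = 4 each, +1 to first 4
Round 3: Ashgrove=18 Briarlake=20 Cedarfen=29 Fernhollow=25 Greywater=12 → close Cedarfen (overflow 18)
  29÷4 = 7 each, +1 to first 1
Round 4: Ashgrove=26 Briarlake=27 Fernhollow=32 Greywater=19 → close Fernhollow (overflow 20)
  32÷3 = 10 each, +1 to first 2
Round 5: Ashgrove=37 Briarlake=38 Greywater=29 → close Ashgrove (overflow 30)
  37÷2 = 18 each, +1 to first 1
Round 6: Briarlake=57 Greywater=47 → close Briarlake (overflow 44)
  57÷1 = 57 each, +1 to first 0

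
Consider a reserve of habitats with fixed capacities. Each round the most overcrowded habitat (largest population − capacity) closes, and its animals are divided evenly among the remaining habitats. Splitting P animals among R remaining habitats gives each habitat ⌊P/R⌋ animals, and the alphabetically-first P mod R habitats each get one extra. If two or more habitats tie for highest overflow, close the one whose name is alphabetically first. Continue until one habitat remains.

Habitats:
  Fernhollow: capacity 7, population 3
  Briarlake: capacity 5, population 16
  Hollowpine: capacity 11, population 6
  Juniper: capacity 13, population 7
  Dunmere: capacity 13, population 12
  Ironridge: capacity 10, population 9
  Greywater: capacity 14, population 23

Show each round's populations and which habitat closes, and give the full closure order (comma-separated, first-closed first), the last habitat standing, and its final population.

Round 1: Briarlake=16 Dunmere=12 Fernhollow=3 Greywater=23 Hollowpine=6 Ironridge=9 Juniper=7 → close Briarlake (overflow 11)
  16÷6 = 2 each, +1 to first 4
Round 2: Dunmere=15 Fernhollow=6 Greywater=26 Hollowpine=9 Ironridge=11 Juniper=9 → close Greywater (overflow 12)
  26÷5 = 5 each, +1 to first 1
Round 3: Dunmere=21 Fernhollow=11 Hollowpine=14 Ironridge=16 Juniper=14 → close Dunmere (overflow 8)
  21÷4 = 5 each, +1 to first 1
Round 4: Fernhollow=17 Hollowpine=19 Ironridge=21 Juniper=19 → close Ironridge (overflow 11)
  21÷3 = 7 each, +1 to first 0
Round 5: Fernhollow=24 Hollowpine=26 Juniper=26 → close Fernhollow (overflow 17)
  24÷2 = 12 each, +1 to first 0
Round 6: Hollowpine=38 Juniper=38 → close Hollowpine (overflow 27)
  38÷1 = 38 each, +1 to first 0

Closure order: Briarlake, Greywater, Dunmere, Ironridge, Fernhollow, Hollowpine
Last habitat: Juniper with 76 animals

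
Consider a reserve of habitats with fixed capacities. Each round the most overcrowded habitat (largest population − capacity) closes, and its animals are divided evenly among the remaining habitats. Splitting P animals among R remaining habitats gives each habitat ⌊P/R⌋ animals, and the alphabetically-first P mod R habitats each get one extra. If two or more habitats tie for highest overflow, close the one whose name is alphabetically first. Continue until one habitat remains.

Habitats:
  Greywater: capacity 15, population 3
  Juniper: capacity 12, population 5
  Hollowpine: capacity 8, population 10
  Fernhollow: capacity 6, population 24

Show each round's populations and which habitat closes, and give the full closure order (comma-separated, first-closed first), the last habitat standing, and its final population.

Closure order: Fernhollow, Hollowpine, Juniper
Last habitat: Greywater with 42 animals

Round 1: Fernhollow=24 Greywater=3 Hollowpine=10 Juniper=5 → close Fernhollow (overflow 18)
  24÷3 = 8 each, +1 to first 0
Round 2: Greywater=11 Hollowpine=18 Juniper=13 → close Hollowpine (overflow 10)
  18÷2 = 9 each, +1 to first 0
Round 3: Greywater=20 Juniper=22 → close Juniper (overflow 10)
  22÷1 = 22 each, +1 to first 0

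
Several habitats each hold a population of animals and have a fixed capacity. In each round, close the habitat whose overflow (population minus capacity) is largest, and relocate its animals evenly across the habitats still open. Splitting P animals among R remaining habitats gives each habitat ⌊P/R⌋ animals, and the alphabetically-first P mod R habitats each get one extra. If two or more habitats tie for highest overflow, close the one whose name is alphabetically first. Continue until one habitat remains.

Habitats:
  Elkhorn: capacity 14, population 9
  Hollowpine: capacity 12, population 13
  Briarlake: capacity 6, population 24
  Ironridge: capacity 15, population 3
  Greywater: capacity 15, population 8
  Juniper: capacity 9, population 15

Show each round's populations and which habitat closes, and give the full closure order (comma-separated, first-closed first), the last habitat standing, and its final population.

Round 1: Briarlake=24 Elkhorn=9 Greywater=8 Hollowpine=13 Ironridge=3 Juniper=15 → close Briarlake (overflow 18)
  24÷5 = 4 each, +1 to first 4
Round 2: Elkhorn=14 Greywater=13 Hollowpine=18 Ironridge=8 Juniper=19 → close Juniper (overflow 10)
  19÷4 = 4 each, +1 to first 3
Round 3: Elkhorn=19 Greywater=18 Hollowpine=23 Ironridge=12 → close Hollowpine (overflow 11)
  23÷3 = 7 each, +1 to first 2
Round 4: Elkhorn=27 Greywater=26 Ironridge=19 → close Elkhorn (overflow 13)
  27÷2 = 13 each, +1 to first 1
Round 5: Greywater=40 Ironridge=32 → close Greywater (overflow 25)
  40÷1 = 40 each, +1 to first 0

Closure order: Briarlake, Juniper, Hollowpine, Elkhorn, Greywater
Last habitat: Ironridge with 72 animals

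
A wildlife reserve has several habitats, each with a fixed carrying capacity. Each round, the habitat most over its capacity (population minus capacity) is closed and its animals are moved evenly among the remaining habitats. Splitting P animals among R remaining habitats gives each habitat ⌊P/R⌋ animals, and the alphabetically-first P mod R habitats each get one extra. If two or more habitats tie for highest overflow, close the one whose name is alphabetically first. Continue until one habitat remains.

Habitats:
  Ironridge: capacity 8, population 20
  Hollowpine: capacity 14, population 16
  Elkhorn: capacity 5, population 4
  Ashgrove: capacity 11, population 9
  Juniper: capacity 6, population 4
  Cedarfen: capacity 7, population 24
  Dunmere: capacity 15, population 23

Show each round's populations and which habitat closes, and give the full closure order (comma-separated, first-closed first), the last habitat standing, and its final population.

Round 1: Ashgrove=9 Cedarfen=24 Dunmere=23 Elkhorn=4 Hollowpine=16 Ironridge=20 Juniper=4 → close Cedarfen (overflow 17)
  24÷6 = 4 each, +1 to first 0
Round 2: Ashgrove=13 Dunmere=27 Elkhorn=8 Hollowpine=20 Ironridge=24 Juniper=8 → close Ironridge (overflow 16)
  24÷5 = 4 each, +1 to first 4
Round 3: Ashgrove=18 Dunmere=32 Elkhorn=13 Hollowpine=25 Juniper=12 → close Dunmere (overflow 17)
  32÷4 = 8 each, +1 to first 0
Round 4: Ashgrove=26 Elkhorn=21 Hollowpine=33 Juniper=20 → close Hollowpine (overflow 19)
  33÷3 = 11 each, +1 to first 0
Round 5: Ashgrove=37 Elkhorn=32 Juniper=31 → close Elkhorn (overflow 27)
  32÷2 = 16 each, +1 to first 0
Round 6: Ashgrove=53 Juniper=47 → close Ashgrove (overflow 42)
  53÷1 = 53 each, +1 to first 0

Closure order: Cedarfen, Ironridge, Dunmere, Hollowpine, Elkhorn, Ashgrove
Last habitat: Juniper with 100 animals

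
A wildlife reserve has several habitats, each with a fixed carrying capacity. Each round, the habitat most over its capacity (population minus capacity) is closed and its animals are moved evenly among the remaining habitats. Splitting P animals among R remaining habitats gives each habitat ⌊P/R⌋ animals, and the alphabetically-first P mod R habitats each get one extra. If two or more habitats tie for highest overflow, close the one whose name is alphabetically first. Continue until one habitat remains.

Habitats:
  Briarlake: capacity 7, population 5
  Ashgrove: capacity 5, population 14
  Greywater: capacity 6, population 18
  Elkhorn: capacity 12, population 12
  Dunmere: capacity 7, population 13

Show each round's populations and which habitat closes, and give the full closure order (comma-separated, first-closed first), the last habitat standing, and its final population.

Round 1: Ashgrove=14 Briarlake=5 Dunmere=13 Elkhorn=12 Greywater=18 → close Greywater (overflow 12)
  18÷4 = 4 each, +1 to first 2
Round 2: Ashgrove=19 Briarlake=10 Dunmere=17 Elkhorn=16 → close Ashgrove (overflow 14)
  19÷3 = 6 each, +1 to first 1
Round 3: Briarlake=17 Dunmere=23 Elkhorn=22 → close Dunmere (overflow 16)
  23÷2 = 11 each, +1 to first 1
Round 4: Briarlake=29 Elkhorn=33 → close Briarlake (overflow 22)
  29÷1 = 29 each, +1 to first 0

Closure order: Greywater, Ashgrove, Dunmere, Briarlake
Last habitat: Elkhorn with 62 animals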